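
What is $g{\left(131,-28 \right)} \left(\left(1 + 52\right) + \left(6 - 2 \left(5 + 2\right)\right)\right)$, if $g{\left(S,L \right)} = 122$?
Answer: $5490$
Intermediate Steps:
$g{\left(131,-28 \right)} \left(\left(1 + 52\right) + \left(6 - 2 \left(5 + 2\right)\right)\right) = 122 \left(\left(1 + 52\right) + \left(6 - 2 \left(5 + 2\right)\right)\right) = 122 \left(53 + \left(6 - 14\right)\right) = 122 \left(53 - 8\right) = 122 \cdot 45 = 5490$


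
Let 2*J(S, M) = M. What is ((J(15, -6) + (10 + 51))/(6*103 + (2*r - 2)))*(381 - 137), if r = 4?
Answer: 1769/78 ≈ 22.679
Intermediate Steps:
J(S, M) = M/2
((J(15, -6) + (10 + 51))/(6*103 + (2*r - 2)))*(381 - 137) = (((½)*(-6) + (10 + 51))/(6*103 + (2*4 - 2)))*(381 - 137) = ((-3 + 61)/(618 + (8 - 2)))*244 = (58/(618 + 6))*244 = (58/624)*244 = (58*(1/624))*244 = (29/312)*244 = 1769/78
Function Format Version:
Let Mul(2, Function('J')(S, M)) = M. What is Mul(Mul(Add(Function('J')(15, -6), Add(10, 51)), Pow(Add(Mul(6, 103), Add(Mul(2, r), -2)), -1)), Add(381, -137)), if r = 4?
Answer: Rational(1769, 78) ≈ 22.679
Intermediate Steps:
Function('J')(S, M) = Mul(Rational(1, 2), M)
Mul(Mul(Add(Function('J')(15, -6), Add(10, 51)), Pow(Add(Mul(6, 103), Add(Mul(2, r), -2)), -1)), Add(381, -137)) = Mul(Mul(Add(Mul(Rational(1, 2), -6), Add(10, 51)), Pow(Add(Mul(6, 103), Add(Mul(2, 4), -2)), -1)), Add(381, -137)) = Mul(Mul(Add(-3, 61), Pow(Add(618, Add(8, -2)), -1)), 244) = Mul(Mul(58, Pow(Add(618, 6), -1)), 244) = Mul(Mul(58, Pow(624, -1)), 244) = Mul(Mul(58, Rational(1, 624)), 244) = Mul(Rational(29, 312), 244) = Rational(1769, 78)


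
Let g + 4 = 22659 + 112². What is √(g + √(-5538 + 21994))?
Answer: √(35199 + 22*√34) ≈ 187.96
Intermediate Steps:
g = 35199 (g = -4 + (22659 + 112²) = -4 + (22659 + 12544) = -4 + 35203 = 35199)
√(g + √(-5538 + 21994)) = √(35199 + √(-5538 + 21994)) = √(35199 + √16456) = √(35199 + 22*√34)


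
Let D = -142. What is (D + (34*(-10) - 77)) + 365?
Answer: -194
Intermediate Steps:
(D + (34*(-10) - 77)) + 365 = (-142 + (34*(-10) - 77)) + 365 = (-142 + (-340 - 77)) + 365 = (-142 - 417) + 365 = -559 + 365 = -194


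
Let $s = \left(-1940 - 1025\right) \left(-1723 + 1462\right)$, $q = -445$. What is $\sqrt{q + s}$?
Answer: $2 \sqrt{193355} \approx 879.44$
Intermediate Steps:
$s = 773865$ ($s = \left(-2965\right) \left(-261\right) = 773865$)
$\sqrt{q + s} = \sqrt{-445 + 773865} = \sqrt{773420} = 2 \sqrt{193355}$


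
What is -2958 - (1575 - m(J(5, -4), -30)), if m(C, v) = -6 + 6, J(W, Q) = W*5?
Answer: -4533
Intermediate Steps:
J(W, Q) = 5*W
m(C, v) = 0
-2958 - (1575 - m(J(5, -4), -30)) = -2958 - (1575 - 1*0) = -2958 - (1575 + 0) = -2958 - 1*1575 = -2958 - 1575 = -4533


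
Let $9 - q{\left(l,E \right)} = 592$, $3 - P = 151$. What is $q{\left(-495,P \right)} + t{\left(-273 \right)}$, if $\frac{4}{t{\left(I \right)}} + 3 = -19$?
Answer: $- \frac{6415}{11} \approx -583.18$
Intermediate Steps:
$P = -148$ ($P = 3 - 151 = -148$)
$t{\left(I \right)} = - \frac{2}{11}$ ($t{\left(I \right)} = \frac{4}{-3 - 19} = \frac{4}{-22} = 4 \left(- \frac{1}{22}\right) = - \frac{2}{11}$)
$q{\left(l,E \right)} = -583$ ($q{\left(l,E \right)} = 9 - 592 = -583$)
$q{\left(-495,P \right)} + t{\left(-273 \right)} = -583 - \frac{2}{11} = - \frac{6415}{11}$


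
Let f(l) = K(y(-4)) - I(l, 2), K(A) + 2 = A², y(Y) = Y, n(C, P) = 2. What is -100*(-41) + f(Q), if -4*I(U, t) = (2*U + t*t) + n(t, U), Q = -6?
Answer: 8225/2 ≈ 4112.5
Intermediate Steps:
I(U, t) = -½ - U/2 - t²/4 (I(U, t) = -((2*U + t*t) + 2)/4 = -((2*U + t²) + 2)/4 = -((t² + 2*U) + 2)/4 = -(2 + t² + 2*U)/4 = -½ - U/2 - t²/4)
K(A) = -2 + A²
f(l) = 31/2 + l/2 (f(l) = (-2 + (-4)²) - (-½ - l/2 - ¼*2²) = (-2 + 16) - (-½ - l/2 - ¼*4) = 14 - (-½ - l/2 - 1) = 14 - (-3/2 - l/2) = 14 + (3/2 + l/2) = 31/2 + l/2)
-100*(-41) + f(Q) = -100*(-41) + (31/2 + (½)*(-6)) = 4100 + (31/2 - 3) = 4100 + 25/2 = 8225/2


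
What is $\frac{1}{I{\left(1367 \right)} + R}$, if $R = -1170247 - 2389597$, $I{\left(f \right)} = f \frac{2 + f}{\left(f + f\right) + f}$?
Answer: $- \frac{3}{10678163} \approx -2.8095 \cdot 10^{-7}$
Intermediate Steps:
$I{\left(f \right)} = \frac{2}{3} + \frac{f}{3}$ ($I{\left(f \right)} = f \frac{2 + f}{2 f + f} = f \frac{2 + f}{3 f} = \frac{2}{3} + \frac{f}{3}$)
$R = -3559844$
$\frac{1}{I{\left(1367 \right)} + R} = \frac{1}{\left(\frac{2}{3} + \frac{1}{3} \cdot 1367\right) - 3559844} = \frac{1}{\left(\frac{2}{3} + \frac{1367}{3}\right) - 3559844} = \frac{1}{\frac{1369}{3} - 3559844} = \frac{1}{- \frac{10678163}{3}} = - \frac{3}{10678163}$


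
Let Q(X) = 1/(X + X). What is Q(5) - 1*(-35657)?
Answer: 356571/10 ≈ 35657.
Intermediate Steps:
Q(X) = 1/(2*X)
Q(5) - 1*(-35657) = (½)/5 - 1*(-35657) = (½)*(⅕) + 35657 = ⅒ + 35657 = 356571/10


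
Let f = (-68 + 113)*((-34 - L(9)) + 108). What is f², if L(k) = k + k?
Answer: 6350400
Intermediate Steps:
L(k) = 2*k
f = 2520 (f = (-68 + 113)*((-34 - 2*9) + 108) = 45*((-34 - 1*18) + 108) = 45*((-34 - 18) + 108) = 45*(-52 + 108) = 45*56 = 2520)
f² = 2520² = 6350400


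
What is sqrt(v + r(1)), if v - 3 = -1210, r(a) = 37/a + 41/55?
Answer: I*sqrt(3536995)/55 ≈ 34.194*I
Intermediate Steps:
r(a) = 41/55 + 37/a (r(a) = 37/a + 41*(1/55) = 37/a + 41/55 = 41/55 + 37/a)
v = -1207 (v = 3 - 1210 = -1207)
sqrt(v + r(1)) = sqrt(-1207 + (41/55 + 37/1)) = sqrt(-1207 + (41/55 + 37*1)) = sqrt(-1207 + (41/55 + 37)) = sqrt(-1207 + 2076/55) = sqrt(-64309/55) = I*sqrt(3536995)/55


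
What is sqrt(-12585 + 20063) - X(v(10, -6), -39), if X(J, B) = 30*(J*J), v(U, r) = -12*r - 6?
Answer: -130680 + sqrt(7478) ≈ -1.3059e+5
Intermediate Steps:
v(U, r) = -6 - 12*r
X(J, B) = 30*J**2
sqrt(-12585 + 20063) - X(v(10, -6), -39) = sqrt(-12585 + 20063) - 30*(-6 - 12*(-6))**2 = sqrt(7478) - 30*(-6 + 72)**2 = sqrt(7478) - 30*66**2 = sqrt(7478) - 30*4356 = sqrt(7478) - 1*130680 = sqrt(7478) - 130680 = -130680 + sqrt(7478)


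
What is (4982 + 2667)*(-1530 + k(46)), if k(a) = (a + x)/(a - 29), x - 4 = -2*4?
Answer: -198629232/17 ≈ -1.1684e+7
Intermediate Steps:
x = -4 (x = 4 - 2*4 = 4 - 8 = -4)
k(a) = (-4 + a)/(-29 + a) (k(a) = (a - 4)/(a - 29) = (-4 + a)/(-29 + a))
(4982 + 2667)*(-1530 + k(46)) = (4982 + 2667)*(-1530 + (-4 + 46)/(-29 + 46)) = 7649*(-1530 + 42/17) = 7649*(-25968/17) = -198629232/17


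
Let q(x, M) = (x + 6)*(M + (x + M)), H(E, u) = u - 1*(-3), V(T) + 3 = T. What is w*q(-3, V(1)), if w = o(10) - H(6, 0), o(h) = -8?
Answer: 231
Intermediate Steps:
V(T) = -3 + T
H(E, u) = 3 + u (H(E, u) = u + 3 = 3 + u)
q(x, M) = (6 + x)*(x + 2*M) (q(x, M) = (6 + x)*(M + (M + x)) = (6 + x)*(x + 2*M))
w = -11 (w = -8 - (3 + 0) = -8 - 1*3 = -8 - 3 = -11)
w*q(-3, V(1)) = -11*((-3)² + 6*(-3) + 12*(-3 + 1) + 2*(-3 + 1)*(-3)) = -11*(9 - 18 + 12*(-2) + 2*(-2)*(-3)) = -11*(9 - 18 - 24 + 12) = -11*(-21) = 231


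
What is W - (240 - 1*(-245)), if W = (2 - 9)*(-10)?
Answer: -415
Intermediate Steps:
W = 70 (W = -7*(-10) = 70)
W - (240 - 1*(-245)) = 70 - (240 - 1*(-245)) = 70 - (240 + 245) = 70 - 1*485 = 70 - 485 = -415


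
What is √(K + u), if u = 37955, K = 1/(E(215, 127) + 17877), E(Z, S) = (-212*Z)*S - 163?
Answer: √3501513579287994/303734 ≈ 194.82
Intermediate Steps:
E(Z, S) = -163 - 212*S*Z (E(Z, S) = -212*S*Z - 163 = -163 - 212*S*Z)
K = -1/5770946 (K = 1/((-163 - 212*127*215) + 17877) = 1/((-163 - 5788660) + 17877) = 1/(-5788823 + 17877) = 1/(-5770946) = -1/5770946 ≈ -1.7328e-7)
√(K + u) = √(-1/5770946 + 37955) = √(219036255429/5770946) = √3501513579287994/303734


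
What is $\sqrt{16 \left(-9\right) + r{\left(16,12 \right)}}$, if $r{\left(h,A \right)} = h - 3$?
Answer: $i \sqrt{131} \approx 11.446 i$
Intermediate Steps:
$r{\left(h,A \right)} = -3 + h$
$\sqrt{16 \left(-9\right) + r{\left(16,12 \right)}} = \sqrt{16 \left(-9\right) + \left(-3 + 16\right)} = \sqrt{-144 + 13} = \sqrt{-131} = i \sqrt{131}$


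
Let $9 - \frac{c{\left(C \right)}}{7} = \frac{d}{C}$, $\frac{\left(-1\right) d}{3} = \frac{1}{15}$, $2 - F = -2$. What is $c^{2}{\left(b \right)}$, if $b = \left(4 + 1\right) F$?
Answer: $\frac{39778249}{10000} \approx 3977.8$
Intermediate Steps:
$F = 4$ ($F = 2 - -2 = 2 + 2 = 4$)
$d = - \frac{1}{5}$ ($d = - \frac{3}{15} = \left(-3\right) \frac{1}{15} = - \frac{1}{5} \approx -0.2$)
$b = 20$ ($b = \left(4 + 1\right) 4 = 5 \cdot 4 = 20$)
$c{\left(C \right)} = 63 + \frac{7}{5 C}$ ($c{\left(C \right)} = 63 - 7 \left(- \frac{1}{5 C}\right) = 63 + \frac{7}{5 C}$)
$c^{2}{\left(b \right)} = \left(63 + \frac{7}{5 \cdot 20}\right)^{2} = \left(63 + \frac{7}{5} \cdot \frac{1}{20}\right)^{2} = \left(63 + \frac{7}{100}\right)^{2} = \left(\frac{6307}{100}\right)^{2} = \frac{39778249}{10000}$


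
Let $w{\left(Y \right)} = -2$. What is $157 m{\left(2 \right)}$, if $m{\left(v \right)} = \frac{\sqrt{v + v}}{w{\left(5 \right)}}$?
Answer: $-157$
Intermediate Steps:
$m{\left(v \right)} = - \frac{\sqrt{2} \sqrt{v}}{2}$ ($m{\left(v \right)} = \frac{\sqrt{v + v}}{-2} = \sqrt{2 v} \left(- \frac{1}{2}\right) = \sqrt{2} \sqrt{v} \left(- \frac{1}{2}\right) = - \frac{\sqrt{2} \sqrt{v}}{2}$)
$157 m{\left(2 \right)} = 157 \left(- \frac{\sqrt{2} \sqrt{2}}{2}\right) = 157 \left(-1\right) = -157$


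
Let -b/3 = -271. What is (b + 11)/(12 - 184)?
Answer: -206/43 ≈ -4.7907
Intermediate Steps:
b = 813 (b = -3*(-271) = 813)
(b + 11)/(12 - 184) = (813 + 11)/(12 - 184) = 824/(-172) = 824*(-1/172) = -206/43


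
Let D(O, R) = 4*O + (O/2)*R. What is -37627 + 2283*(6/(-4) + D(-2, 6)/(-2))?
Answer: -50141/2 ≈ -25071.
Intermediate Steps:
D(O, R) = 4*O + O*R/2 (D(O, R) = 4*O + (O*(½))*R = 4*O + (O/2)*R = 4*O + O*R/2)
-37627 + 2283*(6/(-4) + D(-2, 6)/(-2)) = -37627 + 2283*(6/(-4) + ((½)*(-2)*(8 + 6))/(-2)) = -37627 + 2283*(6*(-¼) + ((½)*(-2)*14)*(-½)) = -37627 + 2283*(-3/2 - 14*(-½)) = -37627 + 2283*(-3/2 + 7) = -37627 + 2283*(11/2) = -37627 + 25113/2 = -50141/2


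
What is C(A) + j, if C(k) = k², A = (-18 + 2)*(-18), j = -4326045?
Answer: -4243101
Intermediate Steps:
A = 288 (A = -16*(-18) = 288)
C(A) + j = 288² - 4326045 = 82944 - 4326045 = -4243101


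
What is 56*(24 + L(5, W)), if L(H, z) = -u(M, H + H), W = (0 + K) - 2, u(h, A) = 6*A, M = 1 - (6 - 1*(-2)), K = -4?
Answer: -2016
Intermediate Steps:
M = -7 (M = 1 - (6 + 2) = 1 - 1*8 = 1 - 8 = -7)
W = -6 (W = (0 - 4) - 2 = -4 - 2 = -6)
L(H, z) = -12*H (L(H, z) = -6*(H + H) = -6*2*H = -12*H)
56*(24 + L(5, W)) = 56*(24 - 12*5) = 56*(24 - 60) = 56*(-36) = -2016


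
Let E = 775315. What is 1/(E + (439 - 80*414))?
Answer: 1/742634 ≈ 1.3466e-6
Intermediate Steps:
1/(E + (439 - 80*414)) = 1/(775315 + (439 - 80*414)) = 1/(775315 + (439 - 33120)) = 1/(775315 - 32681) = 1/742634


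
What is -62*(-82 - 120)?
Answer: 12524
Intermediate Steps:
-62*(-82 - 120) = -62*(-202) = 12524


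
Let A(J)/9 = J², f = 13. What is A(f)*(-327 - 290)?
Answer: -938457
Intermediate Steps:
A(J) = 9*J²
A(f)*(-327 - 290) = (9*13²)*(-327 - 290) = (9*169)*(-617) = 1521*(-617) = -938457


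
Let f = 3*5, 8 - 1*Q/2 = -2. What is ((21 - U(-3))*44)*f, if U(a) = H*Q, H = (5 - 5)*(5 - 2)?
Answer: 13860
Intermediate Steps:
Q = 20 (Q = 16 - 2*(-2) = 16 + 4 = 20)
f = 15
H = 0 (H = 0*3 = 0)
U(a) = 0 (U(a) = 0*20 = 0)
((21 - U(-3))*44)*f = ((21 - 1*0)*44)*15 = ((21 + 0)*44)*15 = (21*44)*15 = 924*15 = 13860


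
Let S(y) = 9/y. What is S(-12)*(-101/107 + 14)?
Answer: -4191/428 ≈ -9.7921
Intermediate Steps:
S(-12)*(-101/107 + 14) = (9/(-12))*(-101/107 + 14) = (9*(-1/12))*(-101*1/107 + 14) = -3*(-101/107 + 14)/4 = -¾*1397/107 = -4191/428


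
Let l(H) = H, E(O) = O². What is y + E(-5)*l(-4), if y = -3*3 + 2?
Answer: -107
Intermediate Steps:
y = -7 (y = -9 + 2 = -7)
y + E(-5)*l(-4) = -7 + (-5)²*(-4) = -7 + 25*(-4) = -7 - 100 = -107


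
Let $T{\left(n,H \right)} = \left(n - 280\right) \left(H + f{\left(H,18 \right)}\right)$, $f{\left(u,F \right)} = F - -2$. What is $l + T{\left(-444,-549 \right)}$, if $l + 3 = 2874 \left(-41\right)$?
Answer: $265159$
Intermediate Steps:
$f{\left(u,F \right)} = 2 + F$ ($f{\left(u,F \right)} = F + 2 = 2 + F$)
$l = -117837$ ($l = -3 + 2874 \left(-41\right) = -3 - 117834 = -117837$)
$T{\left(n,H \right)} = \left(-280 + n\right) \left(20 + H\right)$ ($T{\left(n,H \right)} = \left(n - 280\right) \left(H + \left(2 + 18\right)\right) = \left(-280 + n\right) \left(H + 20\right) = \left(-280 + n\right) \left(20 + H\right)$)
$l + T{\left(-444,-549 \right)} = -117837 - -382996 = -117837 + \left(-5600 + 153720 - 8880 + 243756\right) = -117837 + 382996 = 265159$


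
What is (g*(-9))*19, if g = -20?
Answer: 3420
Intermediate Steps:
(g*(-9))*19 = -20*(-9)*19 = 180*19 = 3420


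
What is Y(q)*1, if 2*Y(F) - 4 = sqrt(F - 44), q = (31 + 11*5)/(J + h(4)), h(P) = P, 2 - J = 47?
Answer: 2 + 3*I*sqrt(8610)/82 ≈ 2.0 + 3.3948*I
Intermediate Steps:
J = -45 (J = 2 - 1*47 = 2 - 47 = -45)
q = -86/41 (q = (31 + 11*5)/(-45 + 4) = (31 + 55)/(-41) = 86*(-1/41) = -86/41 ≈ -2.0976)
Y(F) = 2 + sqrt(-44 + F)/2 (Y(F) = 2 + sqrt(F - 44)/2 = 2 + sqrt(-44 + F)/2)
Y(q)*1 = (2 + sqrt(-44 - 86/41)/2)*1 = (2 + sqrt(-1890/41)/2)*1 = (2 + (3*I*sqrt(8610)/41)/2)*1 = (2 + 3*I*sqrt(8610)/82)*1 = 2 + 3*I*sqrt(8610)/82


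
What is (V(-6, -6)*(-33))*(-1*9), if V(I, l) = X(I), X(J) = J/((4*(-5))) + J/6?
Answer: -2079/10 ≈ -207.90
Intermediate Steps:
X(J) = 7*J/60 (X(J) = J/(-20) + J*(⅙) = J*(-1/20) + J/6 = -J/20 + J/6 = 7*J/60)
V(I, l) = 7*I/60
(V(-6, -6)*(-33))*(-1*9) = (((7/60)*(-6))*(-33))*(-1*9) = -7/10*(-33)*(-9) = (231/10)*(-9) = -2079/10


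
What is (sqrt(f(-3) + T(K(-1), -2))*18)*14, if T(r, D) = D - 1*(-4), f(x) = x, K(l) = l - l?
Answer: 252*I ≈ 252.0*I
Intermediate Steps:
K(l) = 0
T(r, D) = 4 + D (T(r, D) = D + 4 = 4 + D)
(sqrt(f(-3) + T(K(-1), -2))*18)*14 = (sqrt(-3 + (4 - 2))*18)*14 = (sqrt(-3 + 2)*18)*14 = (sqrt(-1)*18)*14 = (I*18)*14 = (18*I)*14 = 252*I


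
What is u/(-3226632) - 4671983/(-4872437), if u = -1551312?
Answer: 943059993275/655065047591 ≈ 1.4396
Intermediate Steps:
u/(-3226632) - 4671983/(-4872437) = -1551312/(-3226632) - 4671983/(-4872437) = -1551312*(-1/3226632) - 4671983*(-1/4872437) = 64638/134443 + 4671983/4872437 = 943059993275/655065047591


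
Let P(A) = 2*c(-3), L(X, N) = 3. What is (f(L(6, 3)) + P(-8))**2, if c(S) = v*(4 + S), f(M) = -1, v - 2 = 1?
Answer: 25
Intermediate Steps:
v = 3 (v = 2 + 1 = 3)
c(S) = 12 + 3*S (c(S) = 3*(4 + S) = 12 + 3*S)
P(A) = 6 (P(A) = 2*(12 + 3*(-3)) = 2*(12 - 9) = 2*3 = 6)
(f(L(6, 3)) + P(-8))**2 = (-1 + 6)**2 = 5**2 = 25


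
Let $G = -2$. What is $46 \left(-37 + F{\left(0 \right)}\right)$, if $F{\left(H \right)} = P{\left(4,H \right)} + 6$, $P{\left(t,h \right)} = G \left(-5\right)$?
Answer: $-966$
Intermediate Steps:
$P{\left(t,h \right)} = 10$ ($P{\left(t,h \right)} = \left(-2\right) \left(-5\right) = 10$)
$F{\left(H \right)} = 16$ ($F{\left(H \right)} = 10 + 6 = 16$)
$46 \left(-37 + F{\left(0 \right)}\right) = 46 \left(-37 + 16\right) = 46 \left(-21\right) = -966$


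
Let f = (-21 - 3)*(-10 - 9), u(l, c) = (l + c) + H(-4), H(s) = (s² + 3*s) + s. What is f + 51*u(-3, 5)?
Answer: 558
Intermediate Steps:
H(s) = s² + 4*s
u(l, c) = c + l (u(l, c) = (l + c) - 4*(4 - 4) = (c + l) - 4*0 = (c + l) + 0 = c + l)
f = 456 (f = -24*(-19) = 456)
f + 51*u(-3, 5) = 456 + 51*(5 - 3) = 456 + 51*2 = 456 + 102 = 558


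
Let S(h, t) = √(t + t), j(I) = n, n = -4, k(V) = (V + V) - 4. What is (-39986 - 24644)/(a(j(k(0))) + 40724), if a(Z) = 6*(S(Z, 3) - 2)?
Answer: -328902070/207183341 + 96945*√6/414366682 ≈ -1.5869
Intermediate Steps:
k(V) = -4 + 2*V (k(V) = 2*V - 4 = -4 + 2*V)
j(I) = -4
S(h, t) = √2*√t (S(h, t) = √(2*t) = √2*√t)
a(Z) = -12 + 6*√6 (a(Z) = 6*(√2*√3 - 2) = 6*(√6 - 2) = 6*(-2 + √6) = -12 + 6*√6)
(-39986 - 24644)/(a(j(k(0))) + 40724) = (-39986 - 24644)/((-12 + 6*√6) + 40724) = -64630/(40712 + 6*√6)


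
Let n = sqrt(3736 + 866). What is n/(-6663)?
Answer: -sqrt(4602)/6663 ≈ -0.010181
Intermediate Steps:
n = sqrt(4602) ≈ 67.838
n/(-6663) = sqrt(4602)/(-6663) = sqrt(4602)*(-1/6663) = -sqrt(4602)/6663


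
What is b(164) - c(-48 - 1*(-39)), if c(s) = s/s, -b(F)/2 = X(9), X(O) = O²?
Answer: -163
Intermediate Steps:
b(F) = -162 (b(F) = -2*9² = -2*81 = -162)
c(s) = 1
b(164) - c(-48 - 1*(-39)) = -162 - 1*1 = -162 - 1 = -163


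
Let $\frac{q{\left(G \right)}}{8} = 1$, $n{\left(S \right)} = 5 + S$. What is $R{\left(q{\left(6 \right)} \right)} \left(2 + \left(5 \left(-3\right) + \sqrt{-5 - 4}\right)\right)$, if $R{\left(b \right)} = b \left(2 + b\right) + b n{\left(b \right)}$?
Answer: $-2392 + 552 i \approx -2392.0 + 552.0 i$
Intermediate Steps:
$q{\left(G \right)} = 8$ ($q{\left(G \right)} = 8 \cdot 1 = 8$)
$R{\left(b \right)} = b \left(2 + b\right) + b \left(5 + b\right)$
$R{\left(q{\left(6 \right)} \right)} \left(2 + \left(5 \left(-3\right) + \sqrt{-5 - 4}\right)\right) = 8 \left(7 + 2 \cdot 8\right) \left(2 + \left(5 \left(-3\right) + \sqrt{-5 - 4}\right)\right) = 8 \left(7 + 16\right) \left(2 - \left(15 - \sqrt{-9}\right)\right) = 8 \cdot 23 \left(2 - \left(15 - 3 i\right)\right) = 184 \left(-13 + 3 i\right) = -2392 + 552 i$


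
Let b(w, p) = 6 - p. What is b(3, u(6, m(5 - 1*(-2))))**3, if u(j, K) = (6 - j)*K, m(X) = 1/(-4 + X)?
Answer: 216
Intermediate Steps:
u(j, K) = K*(6 - j)
b(3, u(6, m(5 - 1*(-2))))**3 = (6 - (6 - 1*6)/(-4 + (5 - 1*(-2))))**3 = (6 - (6 - 6)/(-4 + (5 + 2)))**3 = (6 - 0/(-4 + 7))**3 = (6 - 0/3)**3 = (6 - 1*0)**3 = (6 + 0)**3 = 6**3 = 216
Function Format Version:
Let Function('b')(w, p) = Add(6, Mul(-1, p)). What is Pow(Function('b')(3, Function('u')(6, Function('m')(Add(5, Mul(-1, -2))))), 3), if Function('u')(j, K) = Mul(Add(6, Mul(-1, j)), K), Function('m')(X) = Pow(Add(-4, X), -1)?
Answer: 216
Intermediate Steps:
Function('u')(j, K) = Mul(K, Add(6, Mul(-1, j)))
Pow(Function('b')(3, Function('u')(6, Function('m')(Add(5, Mul(-1, -2))))), 3) = Pow(Add(6, Mul(-1, Mul(Pow(Add(-4, Add(5, Mul(-1, -2))), -1), Add(6, Mul(-1, 6))))), 3) = Pow(Add(6, Mul(-1, Mul(Pow(Add(-4, Add(5, 2)), -1), Add(6, -6)))), 3) = Pow(Add(6, Mul(-1, Mul(Pow(Add(-4, 7), -1), 0))), 3) = Pow(Add(6, Mul(-1, Mul(Pow(3, -1), 0))), 3) = Pow(Add(6, Mul(-1, Mul(Rational(1, 3), 0))), 3) = Pow(Add(6, Mul(-1, 0)), 3) = Pow(Add(6, 0), 3) = Pow(6, 3) = 216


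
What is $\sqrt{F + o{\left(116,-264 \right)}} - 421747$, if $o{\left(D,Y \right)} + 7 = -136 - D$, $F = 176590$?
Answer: $-421747 + \sqrt{176331} \approx -4.2133 \cdot 10^{5}$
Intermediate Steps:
$o{\left(D,Y \right)} = -143 - D$ ($o{\left(D,Y \right)} = -7 - \left(136 + D\right) = -143 - D$)
$\sqrt{F + o{\left(116,-264 \right)}} - 421747 = \sqrt{176590 - 259} - 421747 = \sqrt{176331} - 421747 = -421747 + \sqrt{176331}$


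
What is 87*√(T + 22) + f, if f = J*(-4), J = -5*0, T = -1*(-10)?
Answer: 348*√2 ≈ 492.15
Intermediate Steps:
T = 10
J = 0
f = 0 (f = 0*(-4) = 0)
87*√(T + 22) + f = 87*√(10 + 22) + 0 = 87*√32 + 0 = 87*(4*√2) + 0 = 348*√2 + 0 = 348*√2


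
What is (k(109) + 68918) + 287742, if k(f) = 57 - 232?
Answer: 356485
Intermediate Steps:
k(f) = -175
(k(109) + 68918) + 287742 = (-175 + 68918) + 287742 = 68743 + 287742 = 356485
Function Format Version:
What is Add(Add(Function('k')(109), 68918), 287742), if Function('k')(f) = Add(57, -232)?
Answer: 356485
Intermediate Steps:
Function('k')(f) = -175
Add(Add(Function('k')(109), 68918), 287742) = Add(Add(-175, 68918), 287742) = Add(68743, 287742) = 356485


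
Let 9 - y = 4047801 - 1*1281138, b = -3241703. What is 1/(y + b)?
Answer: -1/6008357 ≈ -1.6643e-7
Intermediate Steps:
y = -2766654 (y = 9 - (4047801 - 1*1281138) = 9 - (4047801 - 1281138) = 9 - 1*2766663 = 9 - 2766663 = -2766654)
1/(y + b) = 1/(-2766654 - 3241703) = 1/(-6008357) = -1/6008357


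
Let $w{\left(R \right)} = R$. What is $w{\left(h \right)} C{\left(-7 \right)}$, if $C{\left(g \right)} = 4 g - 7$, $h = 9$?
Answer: $-315$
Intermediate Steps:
$C{\left(g \right)} = -7 + 4 g$
$w{\left(h \right)} C{\left(-7 \right)} = 9 \left(-7 + 4 \left(-7\right)\right) = 9 \left(-7 - 28\right) = 9 \left(-35\right) = -315$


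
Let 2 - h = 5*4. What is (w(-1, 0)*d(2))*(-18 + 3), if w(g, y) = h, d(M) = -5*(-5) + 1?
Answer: 7020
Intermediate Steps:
d(M) = 26 (d(M) = 25 + 1 = 26)
h = -18 (h = 2 - 5*4 = 2 - 1*20 = 2 - 20 = -18)
w(g, y) = -18
(w(-1, 0)*d(2))*(-18 + 3) = (-18*26)*(-18 + 3) = -468*(-15) = 7020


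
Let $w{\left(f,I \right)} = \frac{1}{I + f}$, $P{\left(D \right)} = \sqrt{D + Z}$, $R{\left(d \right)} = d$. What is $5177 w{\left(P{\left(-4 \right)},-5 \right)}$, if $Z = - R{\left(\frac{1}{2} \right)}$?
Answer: $- \frac{51770}{59} - \frac{15531 i \sqrt{2}}{59} \approx -877.46 - 372.27 i$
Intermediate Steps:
$Z = - \frac{1}{2} \approx -0.5$
$P{\left(D \right)} = \sqrt{- \frac{1}{2} + D}$ ($P{\left(D \right)} = \sqrt{D - \frac{1}{2}} = \sqrt{- \frac{1}{2} + D}$)
$5177 w{\left(P{\left(-4 \right)},-5 \right)} = \frac{5177}{-5 + \frac{\sqrt{-2 + 4 \left(-4\right)}}{2}} = \frac{5177}{-5 + \frac{\sqrt{-2 - 16}}{2}} = \frac{5177}{-5 + \frac{\sqrt{-18}}{2}} = \frac{5177}{-5 + \frac{3 i \sqrt{2}}{2}}$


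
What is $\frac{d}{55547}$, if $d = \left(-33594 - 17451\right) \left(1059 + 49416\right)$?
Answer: $- \frac{2576496375}{55547} \approx -46384.0$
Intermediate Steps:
$d = -2576496375$ ($d = \left(-51045\right) 50475 = -2576496375$)
$\frac{d}{55547} = - \frac{2576496375}{55547}$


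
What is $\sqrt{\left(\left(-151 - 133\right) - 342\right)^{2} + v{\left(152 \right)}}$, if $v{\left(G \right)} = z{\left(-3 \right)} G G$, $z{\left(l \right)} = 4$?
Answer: $2 \sqrt{121073} \approx 695.91$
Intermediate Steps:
$v{\left(G \right)} = 4 G^{2}$ ($v{\left(G \right)} = 4 G G = 4 G^{2}$)
$\sqrt{\left(\left(-151 - 133\right) - 342\right)^{2} + v{\left(152 \right)}} = \sqrt{\left(\left(-151 - 133\right) - 342\right)^{2} + 4 \cdot 152^{2}} = \sqrt{\left(-284 - 342\right)^{2} + 4 \cdot 23104} = \sqrt{\left(-626\right)^{2} + 92416} = \sqrt{391876 + 92416} = \sqrt{484292} = 2 \sqrt{121073}$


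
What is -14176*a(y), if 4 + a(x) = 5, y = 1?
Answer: -14176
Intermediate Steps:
a(x) = 1 (a(x) = -4 + 5 = 1)
-14176*a(y) = -14176*1 = -14176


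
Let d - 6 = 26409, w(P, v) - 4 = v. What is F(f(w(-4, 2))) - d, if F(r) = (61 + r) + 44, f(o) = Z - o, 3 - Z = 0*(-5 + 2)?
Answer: -26313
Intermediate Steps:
Z = 3 (Z = 3 - 0*(-5 + 2) = 3 - 0*(-3) = 3 - 1*0 = 3 + 0 = 3)
w(P, v) = 4 + v
f(o) = 3 - o
F(r) = 105 + r
d = 26415 (d = 6 + 26409 = 26415)
F(f(w(-4, 2))) - d = (105 + (3 - (4 + 2))) - 1*26415 = (105 + (3 - 1*6)) - 26415 = (105 + (3 - 6)) - 26415 = (105 - 3) - 26415 = 102 - 26415 = -26313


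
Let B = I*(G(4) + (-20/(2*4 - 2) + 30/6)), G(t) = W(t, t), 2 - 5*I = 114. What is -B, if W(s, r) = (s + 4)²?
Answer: 22064/15 ≈ 1470.9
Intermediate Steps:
I = -112/5 (I = ⅖ - ⅕*114 = ⅖ - 114/5 = -112/5 ≈ -22.400)
W(s, r) = (4 + s)²
G(t) = (4 + t)²
B = -22064/15 (B = -112*((4 + 4)² + (-20/(2*4 - 2) + 30/6))/5 = -112*(8² + (-20/(8 - 2) + 30*(⅙)))/5 = -112*(64 + (-20/6 + 5))/5 = -112*(64 + (-20*⅙ + 5))/5 = -112*(64 + (-10/3 + 5))/5 = -112*(64 + 5/3)/5 = -112/5*197/3 = -22064/15 ≈ -1470.9)
-B = -1*(-22064/15) = 22064/15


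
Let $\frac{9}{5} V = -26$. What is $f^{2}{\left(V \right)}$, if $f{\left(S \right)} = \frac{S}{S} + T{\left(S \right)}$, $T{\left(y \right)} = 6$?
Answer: $49$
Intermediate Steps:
$V = - \frac{130}{9}$ ($V = \frac{5}{9} \left(-26\right) = - \frac{130}{9} \approx -14.444$)
$f{\left(S \right)} = 7$ ($f{\left(S \right)} = \frac{S}{S} + 6 = 1 + 6 = 7$)
$f^{2}{\left(V \right)} = 7^{2} = 49$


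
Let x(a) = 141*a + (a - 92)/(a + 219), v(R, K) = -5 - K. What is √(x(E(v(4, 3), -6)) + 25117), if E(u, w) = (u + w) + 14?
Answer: √1204616289/219 ≈ 158.48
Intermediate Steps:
E(u, w) = 14 + u + w
x(a) = 141*a + (-92 + a)/(219 + a)
√(x(E(v(4, 3), -6)) + 25117) = √((-92 + 141*(14 + (-5 - 1*3) - 6)² + 30880*(14 + (-5 - 1*3) - 6))/(219 + (14 + (-5 - 1*3) - 6)) + 25117) = √((-92 + 141*(14 + (-5 - 3) - 6)² + 30880*(14 + (-5 - 3) - 6))/(219 + (14 + (-5 - 3) - 6)) + 25117) = √((-92 + 141*(14 - 8 - 6)² + 30880*(14 - 8 - 6))/(219 + (14 - 8 - 6)) + 25117) = √((-92 + 141*0² + 30880*0)/(219 + 0) + 25117) = √((-92 + 141*0 + 0)/219 + 25117) = √((-92 + 0 + 0)/219 + 25117) = √((1/219)*(-92) + 25117) = √(-92/219 + 25117) = √(5500531/219) = √1204616289/219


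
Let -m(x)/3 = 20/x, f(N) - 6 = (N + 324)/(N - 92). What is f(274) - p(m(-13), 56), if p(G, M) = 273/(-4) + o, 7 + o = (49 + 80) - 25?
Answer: -545/28 ≈ -19.464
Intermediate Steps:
f(N) = 6 + (324 + N)/(-92 + N) (f(N) = 6 + (N + 324)/(N - 92) = 6 + (324 + N)/(-92 + N))
o = 97 (o = -7 + ((49 + 80) - 25) = -7 + (129 - 25) = -7 + 104 = 97)
m(x) = -60/x
p(G, M) = 115/4 (p(G, M) = 273/(-4) + 97 = 273*(-¼) + 97 = -273/4 + 97 = 115/4)
f(274) - p(m(-13), 56) = (-228 + 7*274)/(-92 + 274) - 1*115/4 = (-228 + 1918)/182 - 115/4 = (1/182)*1690 - 115/4 = 65/7 - 115/4 = -545/28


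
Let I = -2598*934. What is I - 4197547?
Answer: -6624079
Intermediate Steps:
I = -2426532
I - 4197547 = -2426532 - 4197547 = -6624079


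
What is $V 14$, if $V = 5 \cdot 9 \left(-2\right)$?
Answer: $-1260$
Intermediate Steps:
$V = -90$ ($V = 45 \left(-2\right) = -90$)
$V 14 = \left(-90\right) 14 = -1260$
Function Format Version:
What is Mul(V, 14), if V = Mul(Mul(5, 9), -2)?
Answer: -1260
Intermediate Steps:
V = -90 (V = Mul(45, -2) = -90)
Mul(V, 14) = Mul(-90, 14) = -1260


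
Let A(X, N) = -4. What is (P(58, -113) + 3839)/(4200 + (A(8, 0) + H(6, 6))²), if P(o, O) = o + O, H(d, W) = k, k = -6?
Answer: 22/25 ≈ 0.88000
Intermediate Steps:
H(d, W) = -6
P(o, O) = O + o
(P(58, -113) + 3839)/(4200 + (A(8, 0) + H(6, 6))²) = ((-113 + 58) + 3839)/(4200 + (-4 - 6)²) = (-55 + 3839)/(4200 + (-10)²) = 3784/(4200 + 100) = 3784/4300 = 3784*(1/4300) = 22/25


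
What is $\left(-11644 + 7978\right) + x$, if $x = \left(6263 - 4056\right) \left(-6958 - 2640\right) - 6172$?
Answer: $-21192624$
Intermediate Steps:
$x = -21188958$ ($x = 2207 \left(-9598\right) - 6172 = -21182786 - 6172 = -21188958$)
$\left(-11644 + 7978\right) + x = \left(-11644 + 7978\right) - 21188958 = -3666 - 21188958 = -21192624$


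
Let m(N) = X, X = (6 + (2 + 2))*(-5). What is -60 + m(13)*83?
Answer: -4210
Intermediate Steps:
X = -50 (X = (6 + 4)*(-5) = 10*(-5) = -50)
m(N) = -50
-60 + m(13)*83 = -60 - 50*83 = -60 - 4150 = -4210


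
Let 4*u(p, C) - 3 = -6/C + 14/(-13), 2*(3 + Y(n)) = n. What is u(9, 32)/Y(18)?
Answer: 361/4992 ≈ 0.072316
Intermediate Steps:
Y(n) = -3 + n/2
u(p, C) = 25/52 - 3/(2*C) (u(p, C) = ¾ + (-6/C + 14/(-13))/4 = ¾ + (-6/C + 14*(-1/13))/4 = ¾ + (-6/C - 14/13)/4 = ¾ + (-14/13 - 6/C)/4 = ¾ + (-7/26 - 3/(2*C)) = 25/52 - 3/(2*C))
u(9, 32)/Y(18) = ((1/52)*(-78 + 25*32)/32)/(-3 + (½)*18) = ((1/52)*(1/32)*(-78 + 800))/(-3 + 9) = ((1/52)*(1/32)*722)/6 = (361/832)*(⅙) = 361/4992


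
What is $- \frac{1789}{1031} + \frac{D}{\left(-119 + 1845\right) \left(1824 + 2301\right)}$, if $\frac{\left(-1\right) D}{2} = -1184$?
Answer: $- \frac{6367395671}{3670231125} \approx -1.7349$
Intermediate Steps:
$D = 2368$ ($D = \left(-2\right) \left(-1184\right) = 2368$)
$- \frac{1789}{1031} + \frac{D}{\left(-119 + 1845\right) \left(1824 + 2301\right)} = - \frac{1789}{1031} + \frac{2368}{\left(-119 + 1845\right) \left(1824 + 2301\right)} = \left(-1789\right) \frac{1}{1031} + \frac{2368}{1726 \cdot 4125} = - \frac{1789}{1031} + \frac{2368}{7119750} = - \frac{1789}{1031} + 2368 \cdot \frac{1}{7119750} = - \frac{1789}{1031} + \frac{1184}{3559875} = - \frac{6367395671}{3670231125}$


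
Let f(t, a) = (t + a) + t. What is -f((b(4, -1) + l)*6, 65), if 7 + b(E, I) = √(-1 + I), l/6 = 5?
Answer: -341 - 12*I*√2 ≈ -341.0 - 16.971*I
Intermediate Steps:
l = 30 (l = 6*5 = 30)
b(E, I) = -7 + √(-1 + I)
f(t, a) = a + 2*t (f(t, a) = (a + t) + t = a + 2*t)
-f((b(4, -1) + l)*6, 65) = -(65 + 2*(((-7 + √(-1 - 1)) + 30)*6)) = -(65 + 2*(((-7 + √(-2)) + 30)*6)) = -(65 + 2*(((-7 + I*√2) + 30)*6)) = -(65 + 2*((23 + I*√2)*6)) = -(65 + 2*(138 + 6*I*√2)) = -(65 + (276 + 12*I*√2)) = -(341 + 12*I*√2) = -341 - 12*I*√2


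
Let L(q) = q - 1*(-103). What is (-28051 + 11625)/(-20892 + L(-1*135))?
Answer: 8213/10462 ≈ 0.78503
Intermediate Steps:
L(q) = 103 + q (L(q) = q + 103 = 103 + q)
(-28051 + 11625)/(-20892 + L(-1*135)) = (-28051 + 11625)/(-20892 + (103 - 1*135)) = -16426/(-20892 + (103 - 135)) = -16426/(-20892 - 32) = -16426/(-20924) = -16426*(-1/20924) = 8213/10462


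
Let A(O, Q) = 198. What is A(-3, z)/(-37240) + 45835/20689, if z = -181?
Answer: 851399489/385229180 ≈ 2.2101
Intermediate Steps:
A(-3, z)/(-37240) + 45835/20689 = 198/(-37240) + 45835/20689 = 198*(-1/37240) + 45835*(1/20689) = -99/18620 + 45835/20689 = 851399489/385229180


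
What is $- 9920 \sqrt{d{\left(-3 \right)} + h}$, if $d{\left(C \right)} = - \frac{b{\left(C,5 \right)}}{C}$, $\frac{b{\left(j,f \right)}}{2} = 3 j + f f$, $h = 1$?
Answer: $- \frac{9920 \sqrt{105}}{3} \approx -33883.0$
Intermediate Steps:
$b{\left(j,f \right)} = 2 f^{2} + 6 j$ ($b{\left(j,f \right)} = 2 \left(3 j + f f\right) = 2 \left(3 j + f^{2}\right) = 2 \left(f^{2} + 3 j\right) = 2 f^{2} + 6 j$)
$d{\left(C \right)} = - \frac{50 + 6 C}{C}$ ($d{\left(C \right)} = - \frac{2 \cdot 5^{2} + 6 C}{C} = - \frac{2 \cdot 25 + 6 C}{C} = - \frac{50 + 6 C}{C}$)
$- 9920 \sqrt{d{\left(-3 \right)} + h} = - 9920 \sqrt{\left(-6 - \frac{50}{-3}\right) + 1} = - 9920 \sqrt{\left(-6 - - \frac{50}{3}\right) + 1} = - 9920 \sqrt{\left(-6 + \frac{50}{3}\right) + 1} = - 9920 \sqrt{\frac{32}{3} + 1} = - 9920 \sqrt{\frac{35}{3}} = - 9920 \frac{\sqrt{105}}{3} = - \frac{9920 \sqrt{105}}{3}$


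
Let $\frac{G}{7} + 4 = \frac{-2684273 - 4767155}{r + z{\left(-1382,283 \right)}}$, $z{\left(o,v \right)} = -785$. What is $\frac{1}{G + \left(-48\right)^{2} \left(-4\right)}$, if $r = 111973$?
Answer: $- \frac{3971}{38570781} \approx -0.00010295$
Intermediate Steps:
$G = - \frac{1974045}{3971}$ ($G = -28 + 7 \frac{-2684273 - 4767155}{111973 - 785} = -28 + 7 \left(- \frac{7451428}{111188}\right) = -28 + 7 \left(\left(-7451428\right) \frac{1}{111188}\right) = -28 + 7 \left(- \frac{1862857}{27797}\right) = -28 - \frac{1862857}{3971} = - \frac{1974045}{3971} \approx -497.12$)
$\frac{1}{G + \left(-48\right)^{2} \left(-4\right)} = \frac{1}{- \frac{1974045}{3971} + \left(-48\right)^{2} \left(-4\right)} = \frac{1}{- \frac{1974045}{3971} + 2304 \left(-4\right)} = \frac{1}{- \frac{1974045}{3971} - 9216} = \frac{1}{- \frac{38570781}{3971}} = - \frac{3971}{38570781}$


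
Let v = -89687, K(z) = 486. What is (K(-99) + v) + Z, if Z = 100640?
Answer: 11439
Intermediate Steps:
(K(-99) + v) + Z = (486 - 89687) + 100640 = -89201 + 100640 = 11439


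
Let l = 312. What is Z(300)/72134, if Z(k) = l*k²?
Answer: 14040000/36067 ≈ 389.28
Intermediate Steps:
Z(k) = 312*k²
Z(300)/72134 = (312*300²)/72134 = (312*90000)*(1/72134) = 28080000*(1/72134) = 14040000/36067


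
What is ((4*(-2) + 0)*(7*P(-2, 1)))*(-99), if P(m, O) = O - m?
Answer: 16632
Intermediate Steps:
((4*(-2) + 0)*(7*P(-2, 1)))*(-99) = ((4*(-2) + 0)*(7*(1 - 1*(-2))))*(-99) = ((-8 + 0)*(7*(1 + 2)))*(-99) = -56*3*(-99) = -8*21*(-99) = -168*(-99) = 16632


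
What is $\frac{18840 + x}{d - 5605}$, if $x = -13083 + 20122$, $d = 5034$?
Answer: $- \frac{25879}{571} \approx -45.322$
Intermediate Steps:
$x = 7039$
$\frac{18840 + x}{d - 5605} = \frac{18840 + 7039}{5034 - 5605} = \frac{25879}{-571} = 25879 \left(- \frac{1}{571}\right) = - \frac{25879}{571}$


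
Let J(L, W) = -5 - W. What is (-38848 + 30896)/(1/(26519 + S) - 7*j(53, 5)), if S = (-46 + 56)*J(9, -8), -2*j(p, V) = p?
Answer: -422235296/9849681 ≈ -42.868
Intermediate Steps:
j(p, V) = -p/2
S = 30 (S = (-46 + 56)*(-5 - 1*(-8)) = 10*(-5 + 8) = 10*3 = 30)
(-38848 + 30896)/(1/(26519 + S) - 7*j(53, 5)) = (-38848 + 30896)/(1/(26519 + 30) - (-7)*53/2) = -7952/(1/26549 - 7*(-53/2)) = -7952/(1/26549 + 371/2) = -7952/9849681/53098 = -7952*53098/9849681 = -422235296/9849681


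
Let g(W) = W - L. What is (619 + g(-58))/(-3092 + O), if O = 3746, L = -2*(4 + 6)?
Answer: 581/654 ≈ 0.88838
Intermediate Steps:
L = -20 (L = -2*10 = -20)
g(W) = 20 + W (g(W) = W - 1*(-20) = W + 20 = 20 + W)
(619 + g(-58))/(-3092 + O) = (619 + (20 - 58))/(-3092 + 3746) = (619 - 38)/654 = 581*(1/654) = 581/654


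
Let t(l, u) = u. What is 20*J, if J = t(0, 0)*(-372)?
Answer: 0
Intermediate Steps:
J = 0 (J = 0*(-372) = 0)
20*J = 20*0 = 0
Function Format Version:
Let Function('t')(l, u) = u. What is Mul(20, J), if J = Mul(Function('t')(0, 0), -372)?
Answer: 0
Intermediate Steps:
J = 0 (J = Mul(0, -372) = 0)
Mul(20, J) = Mul(20, 0) = 0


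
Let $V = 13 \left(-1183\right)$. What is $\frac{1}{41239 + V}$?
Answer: $\frac{1}{25860} \approx 3.867 \cdot 10^{-5}$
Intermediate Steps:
$V = -15379$
$\frac{1}{41239 + V} = \frac{1}{41239 - 15379} = \frac{1}{25860}$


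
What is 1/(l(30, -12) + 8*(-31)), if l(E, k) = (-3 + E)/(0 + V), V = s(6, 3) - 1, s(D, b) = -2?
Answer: -1/257 ≈ -0.0038911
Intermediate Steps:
V = -3 (V = -2 - 1 = -3)
l(E, k) = 1 - E/3 (l(E, k) = (-3 + E)/(0 - 3) = (-3 + E)/(-3) = (-3 + E)*(-⅓) = 1 - E/3)
1/(l(30, -12) + 8*(-31)) = 1/((1 - ⅓*30) + 8*(-31)) = 1/((1 - 10) - 248) = 1/(-9 - 248) = 1/(-257) = -1/257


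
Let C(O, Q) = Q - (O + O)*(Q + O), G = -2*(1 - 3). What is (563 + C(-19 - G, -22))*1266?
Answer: -1935714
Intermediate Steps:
G = 4 (G = -2*(-2) = 4)
C(O, Q) = Q - 2*O*(O + Q)
(563 + C(-19 - G, -22))*1266 = (563 + (-22 - 2*(-19 - 1*4)**2 - 2*(-19 - 1*4)*(-22)))*1266 = (563 + (-22 - 2*(-19 - 4)**2 - 2*(-19 - 4)*(-22)))*1266 = (563 + (-22 - 2*(-23)**2 - 2*(-23)*(-22)))*1266 = (563 + (-22 - 2*529 - 1012))*1266 = (563 + (-22 - 1058 - 1012))*1266 = (563 - 2092)*1266 = -1529*1266 = -1935714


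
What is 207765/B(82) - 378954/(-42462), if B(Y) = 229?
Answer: 494938772/540211 ≈ 916.20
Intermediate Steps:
207765/B(82) - 378954/(-42462) = 207765/229 - 378954/(-42462) = 207765*(1/229) - 378954*(-1/42462) = 207765/229 + 21053/2359 = 494938772/540211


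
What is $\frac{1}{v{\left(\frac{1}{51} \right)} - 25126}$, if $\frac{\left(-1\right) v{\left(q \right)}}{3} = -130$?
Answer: $- \frac{1}{24736} \approx -4.0427 \cdot 10^{-5}$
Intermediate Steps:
$v{\left(q \right)} = 390$ ($v{\left(q \right)} = \left(-3\right) \left(-130\right) = 390$)
$\frac{1}{v{\left(\frac{1}{51} \right)} - 25126} = \frac{1}{390 - 25126} = \frac{1}{-24736} = - \frac{1}{24736}$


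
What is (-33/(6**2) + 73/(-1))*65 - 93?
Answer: -58771/12 ≈ -4897.6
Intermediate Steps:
(-33/(6**2) + 73/(-1))*65 - 93 = (-33/36 + 73*(-1))*65 - 93 = (-33*1/36 - 73)*65 - 93 = (-11/12 - 73)*65 - 93 = -887/12*65 - 93 = -57655/12 - 93 = -58771/12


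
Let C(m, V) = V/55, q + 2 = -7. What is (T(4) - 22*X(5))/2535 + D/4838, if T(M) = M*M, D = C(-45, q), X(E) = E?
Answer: -1001411/26981526 ≈ -0.037115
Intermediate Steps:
q = -9 (q = -2 - 7 = -9)
C(m, V) = V/55 (C(m, V) = V*(1/55) = V/55)
D = -9/55 (D = (1/55)*(-9) = -9/55 ≈ -0.16364)
T(M) = M²
(T(4) - 22*X(5))/2535 + D/4838 = (4² - 22*5)/2535 - 9/55/4838 = (16 - 110)*(1/2535) - 9/55*1/4838 = -94*1/2535 - 9/266090 = -94/2535 - 9/266090 = -1001411/26981526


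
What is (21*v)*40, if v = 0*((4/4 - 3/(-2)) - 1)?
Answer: 0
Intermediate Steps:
v = 0 (v = 0*((4*(¼) - 3*(-½)) - 1) = 0*((1 + 3/2) - 1) = 0*(5/2 - 1) = 0*(3/2) = 0)
(21*v)*40 = (21*0)*40 = 0*40 = 0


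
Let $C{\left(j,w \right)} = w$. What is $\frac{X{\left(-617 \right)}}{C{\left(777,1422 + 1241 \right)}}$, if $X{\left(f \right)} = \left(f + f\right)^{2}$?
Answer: $\frac{1522756}{2663} \approx 571.82$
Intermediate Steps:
$X{\left(f \right)} = 4 f^{2}$ ($X{\left(f \right)} = \left(2 f\right)^{2} = 4 f^{2}$)
$\frac{X{\left(-617 \right)}}{C{\left(777,1422 + 1241 \right)}} = \frac{4 \left(-617\right)^{2}}{1422 + 1241} = \frac{4 \cdot 380689}{2663} = 1522756 \cdot \frac{1}{2663} = \frac{1522756}{2663}$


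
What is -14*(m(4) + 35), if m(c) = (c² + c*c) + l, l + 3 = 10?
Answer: -1036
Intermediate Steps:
l = 7 (l = -3 + 10 = 7)
m(c) = 7 + 2*c² (m(c) = (c² + c*c) + 7 = (c² + c²) + 7 = 2*c² + 7 = 7 + 2*c²)
-14*(m(4) + 35) = -14*((7 + 2*4²) + 35) = -14*((7 + 2*16) + 35) = -14*((7 + 32) + 35) = -14*(39 + 35) = -14*74 = -1036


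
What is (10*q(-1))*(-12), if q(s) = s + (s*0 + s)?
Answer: 240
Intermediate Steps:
q(s) = 2*s (q(s) = s + (0 + s) = s + s = 2*s)
(10*q(-1))*(-12) = (10*(2*(-1)))*(-12) = (10*(-2))*(-12) = -20*(-12) = 240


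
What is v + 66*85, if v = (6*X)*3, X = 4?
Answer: 5682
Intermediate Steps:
v = 72 (v = (6*4)*3 = 24*3 = 72)
v + 66*85 = 72 + 66*85 = 72 + 5610 = 5682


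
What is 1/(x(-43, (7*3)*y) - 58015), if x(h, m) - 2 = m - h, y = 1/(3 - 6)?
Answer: -1/57977 ≈ -1.7248e-5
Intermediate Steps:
y = -⅓ (y = 1/(-3) = -⅓ ≈ -0.33333)
x(h, m) = 2 + m - h (x(h, m) = 2 + (m - h) = 2 + m - h)
1/(x(-43, (7*3)*y) - 58015) = 1/((2 + (7*3)*(-⅓) - 1*(-43)) - 58015) = 1/((2 + 21*(-⅓) + 43) - 58015) = 1/((2 - 7 + 43) - 58015) = 1/(38 - 58015) = 1/(-57977) = -1/57977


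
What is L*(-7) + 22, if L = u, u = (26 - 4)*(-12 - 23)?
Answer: 5412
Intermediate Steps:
u = -770 (u = 22*(-35) = -770)
L = -770
L*(-7) + 22 = -770*(-7) + 22 = 5390 + 22 = 5412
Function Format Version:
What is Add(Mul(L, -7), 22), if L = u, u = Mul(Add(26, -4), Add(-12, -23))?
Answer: 5412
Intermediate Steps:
u = -770 (u = Mul(22, -35) = -770)
L = -770
Add(Mul(L, -7), 22) = Add(Mul(-770, -7), 22) = Add(5390, 22) = 5412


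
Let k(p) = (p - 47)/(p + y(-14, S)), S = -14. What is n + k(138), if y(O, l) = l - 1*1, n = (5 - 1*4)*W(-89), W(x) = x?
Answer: -10856/123 ≈ -88.260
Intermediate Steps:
n = -89 (n = (5 - 1*4)*(-89) = (5 - 4)*(-89) = 1*(-89) = -89)
y(O, l) = -1 + l (y(O, l) = l - 1 = -1 + l)
k(p) = (-47 + p)/(-15 + p) (k(p) = (p - 47)/(p + (-1 - 14)) = (-47 + p)/(p - 15) = (-47 + p)/(-15 + p))
n + k(138) = -89 + (-47 + 138)/(-15 + 138) = -89 + 91/123 = -10856/123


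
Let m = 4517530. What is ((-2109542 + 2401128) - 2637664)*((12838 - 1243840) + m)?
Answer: -7710451037184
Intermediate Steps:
((-2109542 + 2401128) - 2637664)*((12838 - 1243840) + m) = ((-2109542 + 2401128) - 2637664)*((12838 - 1243840) + 4517530) = (291586 - 2637664)*(-1231002 + 4517530) = -2346078*3286528 = -7710451037184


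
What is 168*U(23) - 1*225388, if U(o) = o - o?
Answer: -225388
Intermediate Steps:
U(o) = 0
168*U(23) - 1*225388 = 168*0 - 1*225388 = 0 - 225388 = -225388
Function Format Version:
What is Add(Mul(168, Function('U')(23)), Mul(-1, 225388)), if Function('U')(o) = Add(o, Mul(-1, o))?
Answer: -225388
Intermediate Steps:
Function('U')(o) = 0
Add(Mul(168, Function('U')(23)), Mul(-1, 225388)) = Add(Mul(168, 0), Mul(-1, 225388)) = Add(0, -225388) = -225388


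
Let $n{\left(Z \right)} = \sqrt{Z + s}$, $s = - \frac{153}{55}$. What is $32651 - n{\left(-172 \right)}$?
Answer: $32651 - \frac{i \sqrt{528715}}{55} \approx 32651.0 - 13.221 i$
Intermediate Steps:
$s = - \frac{153}{55}$ ($s = \left(-153\right) \frac{1}{55} = - \frac{153}{55} \approx -2.7818$)
$n{\left(Z \right)} = \sqrt{- \frac{153}{55} + Z}$ ($n{\left(Z \right)} = \sqrt{Z - \frac{153}{55}} = \sqrt{- \frac{153}{55} + Z}$)
$32651 - n{\left(-172 \right)} = 32651 - \frac{\sqrt{-8415 + 3025 \left(-172\right)}}{55} = 32651 - \frac{\sqrt{-8415 - 520300}}{55} = 32651 - \frac{\sqrt{-528715}}{55} = 32651 - \frac{i \sqrt{528715}}{55}$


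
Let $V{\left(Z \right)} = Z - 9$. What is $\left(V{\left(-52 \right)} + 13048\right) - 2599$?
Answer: $10388$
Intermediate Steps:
$V{\left(Z \right)} = -9 + Z$
$\left(V{\left(-52 \right)} + 13048\right) - 2599 = \left(\left(-9 - 52\right) + 13048\right) - 2599 = \left(-61 + 13048\right) - 2599 = 12987 - 2599 = 10388$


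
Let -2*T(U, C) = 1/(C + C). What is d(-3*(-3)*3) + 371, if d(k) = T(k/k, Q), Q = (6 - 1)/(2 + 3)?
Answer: 1483/4 ≈ 370.75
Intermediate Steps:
Q = 1 (Q = 5/5 = 5*(⅕) = 1)
T(U, C) = -1/(4*C) (T(U, C) = -1/(2*(C + C)) = -1/(2*C)/2 = -1/(4*C))
d(k) = -¼ (d(k) = -¼/1 = -¼*1 = -¼)
d(-3*(-3)*3) + 371 = -¼ + 371 = 1483/4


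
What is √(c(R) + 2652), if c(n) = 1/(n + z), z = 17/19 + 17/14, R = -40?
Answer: √269404030118/10079 ≈ 51.497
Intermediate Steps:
z = 561/266 (z = 17*(1/19) + 17*(1/14) = 17/19 + 17/14 = 561/266 ≈ 2.1090)
c(n) = 1/(561/266 + n) (c(n) = 1/(n + 561/266) = 1/(561/266 + n))
√(c(R) + 2652) = √(266/(561 + 266*(-40)) + 2652) = √(266/(561 - 10640) + 2652) = √(266/(-10079) + 2652) = √(266*(-1/10079) + 2652) = √(-266/10079 + 2652) = √(26729242/10079) = √269404030118/10079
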